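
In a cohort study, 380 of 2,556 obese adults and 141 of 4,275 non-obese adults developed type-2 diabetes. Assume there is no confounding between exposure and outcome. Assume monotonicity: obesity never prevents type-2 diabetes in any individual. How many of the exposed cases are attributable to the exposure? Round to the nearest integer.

about 296 cases

p₁ = P(outcome | exposed) = 380/2556 = 0.14867
p₀ = P(outcome | unexposed) = 141/4275 = 0.032982
PN = (p₁ − p₀)/p₁ = (0.14867 − 0.032982) / 0.14867 ≈ 0.77815.
Attributable cases ≈ PN × (exposed cases) = 0.77815 × 380 ≈ 295.70.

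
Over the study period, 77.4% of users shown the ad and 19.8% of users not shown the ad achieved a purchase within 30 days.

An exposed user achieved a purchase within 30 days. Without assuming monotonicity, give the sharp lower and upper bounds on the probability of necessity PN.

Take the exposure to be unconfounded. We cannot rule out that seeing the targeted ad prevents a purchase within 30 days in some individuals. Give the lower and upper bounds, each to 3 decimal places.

p₁ = 0.774, p₀ = 0.198.
Under exogeneity alone the bounds on PN are max{0,(p₁−p₀)/p₁} ≤ PN ≤ min{1,(1−p₀)/p₁}.
  lower = (p₁ − p₀)/p₁ = 0.576 / 0.774 ≈ 0.7442
  upper = min{1, (1 − p₀)/p₁} = 0.802 / 0.774 ≈ 1.0362 → capped at 1

0.744 ≤ PN ≤ 1.000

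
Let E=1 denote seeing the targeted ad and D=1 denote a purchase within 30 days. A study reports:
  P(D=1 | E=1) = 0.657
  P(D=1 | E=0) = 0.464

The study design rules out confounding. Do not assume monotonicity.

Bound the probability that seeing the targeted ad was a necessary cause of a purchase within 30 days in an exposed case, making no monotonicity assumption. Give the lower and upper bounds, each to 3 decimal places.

Let p₁ = 0.657, p₀ = 0.464.
Under exogeneity alone the bounds on PN are max{0,(p₁−p₀)/p₁} ≤ PN ≤ min{1,(1−p₀)/p₁}.
  lower = (p₁ − p₀)/p₁ = 0.193 / 0.657 ≈ 0.2938
  upper = min{1, (1 − p₀)/p₁} = 0.536 / 0.657 ≈ 0.8158

0.294 ≤ PN ≤ 0.816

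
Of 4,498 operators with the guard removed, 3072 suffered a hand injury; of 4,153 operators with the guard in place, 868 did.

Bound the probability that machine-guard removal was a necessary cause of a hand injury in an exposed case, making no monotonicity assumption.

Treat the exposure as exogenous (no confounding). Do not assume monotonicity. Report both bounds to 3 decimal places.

p₁ = P(outcome | exposed) = 3072/4498 = 0.68297
p₀ = P(outcome | unexposed) = 868/4153 = 0.20901
Under exogeneity alone the bounds on PN are max{0,(p₁−p₀)/p₁} ≤ PN ≤ min{1,(1−p₀)/p₁}.
  lower = (p₁ − p₀)/p₁ = 0.47396 / 0.68297 ≈ 0.6940
  upper = min{1, (1 − p₀)/p₁} = 0.79099 / 0.68297 ≈ 1.1582 → capped at 1

0.694 ≤ PN ≤ 1.000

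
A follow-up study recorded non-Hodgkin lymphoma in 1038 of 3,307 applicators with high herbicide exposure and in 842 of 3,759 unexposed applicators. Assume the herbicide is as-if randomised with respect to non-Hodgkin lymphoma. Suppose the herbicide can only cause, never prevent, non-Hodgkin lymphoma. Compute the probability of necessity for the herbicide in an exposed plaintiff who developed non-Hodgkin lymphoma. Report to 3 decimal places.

p₁ = P(outcome | exposed) = 1038/3307 = 0.31388
p₀ = P(outcome | unexposed) = 842/3759 = 0.224
Under exogeneity and monotonicity, PN = (p₁ − p₀) / p₁.
PN = (0.31388 − 0.224) / 0.31388 = 0.089884 / 0.31388 ≈ 0.2864

PN ≈ 0.286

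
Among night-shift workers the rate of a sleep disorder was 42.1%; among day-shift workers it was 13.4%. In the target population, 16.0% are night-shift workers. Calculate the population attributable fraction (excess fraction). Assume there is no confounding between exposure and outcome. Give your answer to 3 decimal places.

p₁ = 0.421, p₀ = 0.134.
Overall risk P(Y=1) = π·p₁ + (1−π)·p₀ = 0.16×0.421 + 0.84×0.134 = 0.17992.
Under exogeneity, PAF = [P(Y=1) − p₀] / P(Y=1).
PAF = (0.17992 − 0.134) / 0.17992 ≈ 0.2552

PAF ≈ 0.255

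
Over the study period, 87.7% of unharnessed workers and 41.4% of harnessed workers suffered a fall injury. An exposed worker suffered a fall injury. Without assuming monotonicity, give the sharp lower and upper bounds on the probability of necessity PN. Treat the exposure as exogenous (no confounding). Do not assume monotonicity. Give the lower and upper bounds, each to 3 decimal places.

0.528 ≤ PN ≤ 0.668

p₁ = 0.877, p₀ = 0.414.
Under exogeneity alone the bounds on PN are max{0,(p₁−p₀)/p₁} ≤ PN ≤ min{1,(1−p₀)/p₁}.
  lower = (p₁ − p₀)/p₁ = 0.463 / 0.877 ≈ 0.5279
  upper = min{1, (1 − p₀)/p₁} = 0.586 / 0.877 ≈ 0.6682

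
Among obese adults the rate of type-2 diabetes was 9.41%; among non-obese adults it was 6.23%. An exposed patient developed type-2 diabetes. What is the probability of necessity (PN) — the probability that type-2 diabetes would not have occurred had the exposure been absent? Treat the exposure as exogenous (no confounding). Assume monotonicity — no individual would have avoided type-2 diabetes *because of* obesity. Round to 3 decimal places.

p₁ = 0.0941, p₀ = 0.0623.
Under exogeneity and monotonicity, PN = (p₁ − p₀) / p₁.
PN = (0.0941 − 0.0623) / 0.0941 = 0.0318 / 0.0941 ≈ 0.3379

PN ≈ 0.338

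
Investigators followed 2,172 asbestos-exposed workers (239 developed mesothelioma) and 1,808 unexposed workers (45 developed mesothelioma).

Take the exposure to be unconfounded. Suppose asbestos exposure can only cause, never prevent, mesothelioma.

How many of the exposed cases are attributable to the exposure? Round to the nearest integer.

about 185 cases

p₁ = P(outcome | exposed) = 239/2172 = 0.11004
p₀ = P(outcome | unexposed) = 45/1808 = 0.024889
PN = (p₁ − p₀)/p₁ = (0.11004 − 0.024889) / 0.11004 ≈ 0.77381.
Attributable cases ≈ PN × (exposed cases) = 0.77381 × 239 ≈ 184.94.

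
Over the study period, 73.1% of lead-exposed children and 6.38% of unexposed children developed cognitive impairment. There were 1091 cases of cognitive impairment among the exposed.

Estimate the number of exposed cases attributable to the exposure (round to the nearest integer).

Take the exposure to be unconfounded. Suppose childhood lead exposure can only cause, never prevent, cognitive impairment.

about 996 cases

p₁ = 0.731, p₀ = 0.0638.
PN = (p₁ − p₀)/p₁ = (0.731 − 0.0638) / 0.731 ≈ 0.91272.
Attributable cases ≈ PN × (exposed cases) = 0.91272 × 1091 ≈ 995.78.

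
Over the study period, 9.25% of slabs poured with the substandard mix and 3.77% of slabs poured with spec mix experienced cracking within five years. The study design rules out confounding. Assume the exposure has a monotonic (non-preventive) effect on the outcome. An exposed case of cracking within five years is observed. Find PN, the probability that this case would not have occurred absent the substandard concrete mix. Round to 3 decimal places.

PN ≈ 0.592

p₁ = 0.0925, p₀ = 0.0377.
Under exogeneity and monotonicity, PN = (p₁ − p₀) / p₁.
PN = (0.0925 − 0.0377) / 0.0925 = 0.0548 / 0.0925 ≈ 0.5924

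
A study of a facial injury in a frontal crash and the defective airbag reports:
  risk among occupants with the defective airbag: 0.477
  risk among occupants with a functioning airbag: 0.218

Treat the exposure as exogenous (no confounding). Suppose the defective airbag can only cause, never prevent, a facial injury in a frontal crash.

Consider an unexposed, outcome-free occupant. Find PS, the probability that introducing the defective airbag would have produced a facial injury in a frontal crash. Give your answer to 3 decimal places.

Let p₁ = 0.477, p₀ = 0.218.
Under exogeneity and monotonicity, PS = (p₁ − p₀) / (1 − p₀).
PS = (0.477 − 0.218) / (1 − 0.218) = 0.259 / 0.782 ≈ 0.3312

PS ≈ 0.331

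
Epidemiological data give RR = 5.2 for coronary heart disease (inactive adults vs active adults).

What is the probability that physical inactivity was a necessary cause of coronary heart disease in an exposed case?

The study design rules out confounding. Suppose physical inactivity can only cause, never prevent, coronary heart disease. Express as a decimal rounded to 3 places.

PN ≈ 0.808

Under exogeneity and monotonicity, PN = (RR − 1) / RR = 1 − 1/RR.
PN = (5.2 − 1) / 5.2 = 4.2 / 5.2 ≈ 0.8077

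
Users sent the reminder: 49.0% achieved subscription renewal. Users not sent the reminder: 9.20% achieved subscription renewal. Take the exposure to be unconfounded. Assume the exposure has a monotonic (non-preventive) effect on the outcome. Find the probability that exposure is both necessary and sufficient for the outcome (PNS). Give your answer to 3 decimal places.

p₁ = 0.49, p₀ = 0.092.
Under exogeneity and monotonicity, PNS = p₁ − p₀.
PNS = 0.49 − 0.092 = 0.398

PNS ≈ 0.398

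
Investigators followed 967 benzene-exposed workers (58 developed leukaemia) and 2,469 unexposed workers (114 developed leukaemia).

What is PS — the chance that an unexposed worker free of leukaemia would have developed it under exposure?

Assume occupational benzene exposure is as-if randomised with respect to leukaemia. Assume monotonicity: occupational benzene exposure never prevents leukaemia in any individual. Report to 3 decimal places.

PS ≈ 0.014

p₁ = P(outcome | exposed) = 58/967 = 0.059979
p₀ = P(outcome | unexposed) = 114/2469 = 0.046173
Under exogeneity and monotonicity, PS = (p₁ − p₀) / (1 − p₀).
PS = (0.059979 − 0.046173) / (1 − 0.046173) = 0.013807 / 0.95383 ≈ 0.0145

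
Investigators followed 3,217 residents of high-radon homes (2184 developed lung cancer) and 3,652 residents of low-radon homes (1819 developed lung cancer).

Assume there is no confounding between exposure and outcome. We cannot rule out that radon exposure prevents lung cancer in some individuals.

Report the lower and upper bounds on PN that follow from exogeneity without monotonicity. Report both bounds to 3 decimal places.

p₁ = P(outcome | exposed) = 2184/3217 = 0.67889
p₀ = P(outcome | unexposed) = 1819/3652 = 0.49808
Under exogeneity alone the bounds on PN are max{0,(p₁−p₀)/p₁} ≤ PN ≤ min{1,(1−p₀)/p₁}.
  lower = (p₁ − p₀)/p₁ = 0.18081 / 0.67889 ≈ 0.2663
  upper = min{1, (1 − p₀)/p₁} = 0.50192 / 0.67889 ≈ 0.7393

0.266 ≤ PN ≤ 0.739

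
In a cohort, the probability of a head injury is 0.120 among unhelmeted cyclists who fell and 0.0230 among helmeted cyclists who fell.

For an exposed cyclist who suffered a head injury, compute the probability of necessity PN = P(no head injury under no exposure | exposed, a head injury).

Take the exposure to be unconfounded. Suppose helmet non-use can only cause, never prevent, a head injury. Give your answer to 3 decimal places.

PN ≈ 0.808

Let p₁ = 0.12, p₀ = 0.023.
Under exogeneity and monotonicity, PN = (p₁ − p₀) / p₁.
PN = (0.12 − 0.023) / 0.12 = 0.097 / 0.12 ≈ 0.8083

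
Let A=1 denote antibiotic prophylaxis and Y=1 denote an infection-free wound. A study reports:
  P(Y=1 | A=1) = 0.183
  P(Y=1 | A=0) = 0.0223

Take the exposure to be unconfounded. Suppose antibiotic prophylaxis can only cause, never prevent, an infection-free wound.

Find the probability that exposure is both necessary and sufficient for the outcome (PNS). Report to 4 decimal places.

Let p₁ = 0.183, p₀ = 0.0223.
Under exogeneity and monotonicity, PNS = p₁ − p₀.
PNS = 0.183 − 0.0223 = 0.1607

PNS ≈ 0.1607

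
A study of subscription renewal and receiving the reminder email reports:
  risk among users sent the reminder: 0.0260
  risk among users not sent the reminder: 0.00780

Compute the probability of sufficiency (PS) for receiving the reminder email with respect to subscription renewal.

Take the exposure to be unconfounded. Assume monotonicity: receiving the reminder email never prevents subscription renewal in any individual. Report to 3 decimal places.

Let p₁ = 0.026, p₀ = 0.0078.
Under exogeneity and monotonicity, PS = (p₁ − p₀) / (1 − p₀).
PS = (0.026 − 0.0078) / (1 − 0.0078) = 0.0182 / 0.9922 ≈ 0.0183

PS ≈ 0.018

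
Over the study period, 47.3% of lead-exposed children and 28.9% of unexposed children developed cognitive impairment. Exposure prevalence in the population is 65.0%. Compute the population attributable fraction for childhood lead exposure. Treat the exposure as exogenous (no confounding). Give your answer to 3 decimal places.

PAF ≈ 0.293

p₁ = 0.473, p₀ = 0.289.
Overall risk P(Y=1) = π·p₁ + (1−π)·p₀ = 0.65×0.473 + 0.35×0.289 = 0.4086.
Under exogeneity, PAF = [P(Y=1) − p₀] / P(Y=1).
PAF = (0.4086 − 0.289) / 0.4086 ≈ 0.2927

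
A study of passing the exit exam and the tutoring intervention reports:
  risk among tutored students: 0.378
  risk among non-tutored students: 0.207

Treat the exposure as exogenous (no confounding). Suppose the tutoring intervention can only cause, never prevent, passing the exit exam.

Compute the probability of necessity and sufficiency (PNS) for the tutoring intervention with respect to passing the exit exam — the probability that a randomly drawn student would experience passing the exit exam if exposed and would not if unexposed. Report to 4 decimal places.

Let p₁ = 0.378, p₀ = 0.207.
Under exogeneity and monotonicity, PNS = p₁ − p₀.
PNS = 0.378 − 0.207 = 0.171

PNS ≈ 0.1710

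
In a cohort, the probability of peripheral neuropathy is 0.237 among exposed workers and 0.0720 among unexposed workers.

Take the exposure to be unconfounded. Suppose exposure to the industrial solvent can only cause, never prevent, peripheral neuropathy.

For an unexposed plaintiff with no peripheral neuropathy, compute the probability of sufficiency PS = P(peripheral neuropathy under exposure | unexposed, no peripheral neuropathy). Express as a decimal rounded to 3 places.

Let p₁ = 0.237, p₀ = 0.072.
Under exogeneity and monotonicity, PS = (p₁ − p₀) / (1 − p₀).
PS = (0.237 − 0.072) / (1 − 0.072) = 0.165 / 0.928 ≈ 0.1778

PS ≈ 0.178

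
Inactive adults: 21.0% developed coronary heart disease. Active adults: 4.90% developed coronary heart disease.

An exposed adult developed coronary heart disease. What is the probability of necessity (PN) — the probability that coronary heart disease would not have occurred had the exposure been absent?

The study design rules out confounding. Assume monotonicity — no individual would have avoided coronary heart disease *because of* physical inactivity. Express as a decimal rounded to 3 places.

p₁ = 0.21, p₀ = 0.049.
Under exogeneity and monotonicity, PN = (p₁ − p₀) / p₁.
PN = (0.21 − 0.049) / 0.21 = 0.161 / 0.21 ≈ 0.7667

PN ≈ 0.767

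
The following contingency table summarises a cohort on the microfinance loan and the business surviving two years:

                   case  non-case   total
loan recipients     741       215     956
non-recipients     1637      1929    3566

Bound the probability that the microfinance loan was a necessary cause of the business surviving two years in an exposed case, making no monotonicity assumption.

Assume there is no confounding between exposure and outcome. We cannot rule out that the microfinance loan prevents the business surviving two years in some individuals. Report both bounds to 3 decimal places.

0.408 ≤ PN ≤ 0.698

p₁ = P(outcome | exposed) = 741/956 = 0.7751
p₀ = P(outcome | unexposed) = 1637/3566 = 0.45906
Under exogeneity alone the bounds on PN are max{0,(p₁−p₀)/p₁} ≤ PN ≤ min{1,(1−p₀)/p₁}.
  lower = (p₁ − p₀)/p₁ = 0.31605 / 0.7751 ≈ 0.4077
  upper = min{1, (1 − p₀)/p₁} = 0.54094 / 0.7751 ≈ 0.6979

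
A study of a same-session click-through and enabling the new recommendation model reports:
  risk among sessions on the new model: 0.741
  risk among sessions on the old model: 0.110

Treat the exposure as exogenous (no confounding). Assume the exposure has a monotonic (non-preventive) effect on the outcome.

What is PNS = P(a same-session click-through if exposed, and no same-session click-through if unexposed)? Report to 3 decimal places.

PNS ≈ 0.631

Let p₁ = 0.741, p₀ = 0.11.
Under exogeneity and monotonicity, PNS = p₁ − p₀.
PNS = 0.741 − 0.11 = 0.631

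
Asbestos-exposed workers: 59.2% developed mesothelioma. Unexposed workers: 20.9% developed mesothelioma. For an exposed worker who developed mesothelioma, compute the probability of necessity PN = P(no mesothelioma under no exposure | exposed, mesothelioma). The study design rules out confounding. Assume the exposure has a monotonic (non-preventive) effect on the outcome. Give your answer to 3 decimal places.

p₁ = 0.592, p₀ = 0.209.
Under exogeneity and monotonicity, PN = (p₁ − p₀) / p₁.
PN = (0.592 − 0.209) / 0.592 = 0.383 / 0.592 ≈ 0.6470

PN ≈ 0.647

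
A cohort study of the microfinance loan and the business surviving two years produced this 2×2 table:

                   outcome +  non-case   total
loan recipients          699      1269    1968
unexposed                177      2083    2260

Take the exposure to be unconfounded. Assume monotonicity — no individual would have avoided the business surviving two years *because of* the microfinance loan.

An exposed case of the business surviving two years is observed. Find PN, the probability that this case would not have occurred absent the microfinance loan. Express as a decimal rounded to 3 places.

PN ≈ 0.779

p₁ = P(outcome | exposed) = 699/1968 = 0.35518
p₀ = P(outcome | unexposed) = 177/2260 = 0.078319
Under exogeneity and monotonicity, PN = (p₁ − p₀)/p₁.
PN = (0.35518 − 0.078319) / 0.35518 ≈ 0.7795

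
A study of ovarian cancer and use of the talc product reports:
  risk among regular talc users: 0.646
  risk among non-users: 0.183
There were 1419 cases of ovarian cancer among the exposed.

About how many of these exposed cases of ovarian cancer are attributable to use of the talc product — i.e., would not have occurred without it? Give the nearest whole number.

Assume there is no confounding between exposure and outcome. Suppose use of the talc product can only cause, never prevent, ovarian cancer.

about 1017 cases

Let p₁ = 0.646, p₀ = 0.183.
PN = (p₁ − p₀)/p₁ = (0.646 − 0.183) / 0.646 ≈ 0.71672.
Attributable cases ≈ PN × (exposed cases) = 0.71672 × 1419 ≈ 1017.02.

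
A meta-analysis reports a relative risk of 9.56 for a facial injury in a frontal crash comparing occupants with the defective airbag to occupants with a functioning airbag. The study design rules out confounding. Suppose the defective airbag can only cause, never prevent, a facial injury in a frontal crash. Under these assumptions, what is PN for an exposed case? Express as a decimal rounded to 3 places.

PN ≈ 0.895

Under exogeneity and monotonicity, PN = (RR − 1) / RR = 1 − 1/RR.
PN = (9.56 − 1) / 9.56 = 8.56 / 9.56 ≈ 0.8954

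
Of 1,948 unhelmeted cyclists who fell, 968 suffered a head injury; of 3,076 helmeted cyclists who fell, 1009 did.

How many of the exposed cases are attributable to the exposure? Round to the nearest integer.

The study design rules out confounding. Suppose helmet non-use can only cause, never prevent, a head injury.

about 329 cases

p₁ = P(outcome | exposed) = 968/1948 = 0.49692
p₀ = P(outcome | unexposed) = 1009/3076 = 0.32802
PN = (p₁ − p₀)/p₁ = (0.49692 − 0.32802) / 0.49692 ≈ 0.33989.
Attributable cases ≈ PN × (exposed cases) = 0.33989 × 968 ≈ 329.01.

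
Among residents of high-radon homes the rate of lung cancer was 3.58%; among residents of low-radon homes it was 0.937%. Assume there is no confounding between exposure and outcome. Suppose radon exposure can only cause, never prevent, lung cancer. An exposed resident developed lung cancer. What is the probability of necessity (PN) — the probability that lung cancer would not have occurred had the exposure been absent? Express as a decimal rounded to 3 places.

PN ≈ 0.738

p₁ = 0.0358, p₀ = 0.00937.
Under exogeneity and monotonicity, PN = (p₁ − p₀) / p₁.
PN = (0.0358 − 0.00937) / 0.0358 = 0.02643 / 0.0358 ≈ 0.7383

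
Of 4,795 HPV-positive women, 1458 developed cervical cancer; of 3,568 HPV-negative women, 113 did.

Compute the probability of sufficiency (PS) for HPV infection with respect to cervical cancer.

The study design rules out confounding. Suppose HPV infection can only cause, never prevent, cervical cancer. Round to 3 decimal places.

PS ≈ 0.281

p₁ = P(outcome | exposed) = 1458/4795 = 0.30407
p₀ = P(outcome | unexposed) = 113/3568 = 0.03167
Under exogeneity and monotonicity, PS = (p₁ − p₀) / (1 − p₀).
PS = (0.30407 − 0.03167) / (1 − 0.03167) = 0.2724 / 0.96833 ≈ 0.2813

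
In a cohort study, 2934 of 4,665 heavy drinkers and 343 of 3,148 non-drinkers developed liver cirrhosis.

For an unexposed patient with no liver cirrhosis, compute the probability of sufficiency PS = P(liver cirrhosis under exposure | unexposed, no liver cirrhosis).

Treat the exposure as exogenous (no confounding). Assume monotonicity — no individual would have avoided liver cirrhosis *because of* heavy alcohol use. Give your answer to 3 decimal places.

PS ≈ 0.584

p₁ = P(outcome | exposed) = 2934/4665 = 0.62894
p₀ = P(outcome | unexposed) = 343/3148 = 0.10896
Under exogeneity and monotonicity, PS = (p₁ − p₀) / (1 − p₀).
PS = (0.62894 − 0.10896) / (1 − 0.10896) = 0.51998 / 0.89104 ≈ 0.5836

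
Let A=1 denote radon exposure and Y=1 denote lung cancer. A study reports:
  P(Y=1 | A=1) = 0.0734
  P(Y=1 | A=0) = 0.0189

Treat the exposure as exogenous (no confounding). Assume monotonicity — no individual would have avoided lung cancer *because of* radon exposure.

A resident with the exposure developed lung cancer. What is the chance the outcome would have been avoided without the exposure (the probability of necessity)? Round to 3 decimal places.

Let p₁ = 0.0734, p₀ = 0.0189.
Under exogeneity and monotonicity, PN = (p₁ − p₀) / p₁.
PN = (0.0734 − 0.0189) / 0.0734 = 0.0545 / 0.0734 ≈ 0.7425

PN ≈ 0.743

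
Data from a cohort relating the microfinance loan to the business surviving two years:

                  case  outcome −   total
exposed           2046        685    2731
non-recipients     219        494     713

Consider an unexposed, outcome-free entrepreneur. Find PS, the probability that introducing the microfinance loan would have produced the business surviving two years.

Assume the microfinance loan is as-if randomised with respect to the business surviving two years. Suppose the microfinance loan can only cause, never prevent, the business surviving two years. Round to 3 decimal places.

PS ≈ 0.638

p₁ = P(outcome | exposed) = 2046/2731 = 0.74918
p₀ = P(outcome | unexposed) = 219/713 = 0.30715
Under exogeneity and monotonicity, PS = (p₁ − p₀) / (1 − p₀).
PS = (0.74918 − 0.30715) / (1 − 0.30715) = 0.44202 / 0.69285 ≈ 0.6380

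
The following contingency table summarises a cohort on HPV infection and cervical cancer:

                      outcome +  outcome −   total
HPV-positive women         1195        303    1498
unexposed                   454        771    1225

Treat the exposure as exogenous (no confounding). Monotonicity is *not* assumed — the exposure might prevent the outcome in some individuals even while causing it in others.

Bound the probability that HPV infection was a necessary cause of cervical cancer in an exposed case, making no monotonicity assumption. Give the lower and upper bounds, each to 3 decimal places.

p₁ = P(outcome | exposed) = 1195/1498 = 0.79773
p₀ = P(outcome | unexposed) = 454/1225 = 0.37061
Under exogeneity alone the bounds on PN are max{0,(p₁−p₀)/p₁} ≤ PN ≤ min{1,(1−p₀)/p₁}.
  lower = (p₁ − p₀)/p₁ = 0.42712 / 0.79773 ≈ 0.5354
  upper = min{1, (1 − p₀)/p₁} = 0.62939 / 0.79773 ≈ 0.7890

0.535 ≤ PN ≤ 0.789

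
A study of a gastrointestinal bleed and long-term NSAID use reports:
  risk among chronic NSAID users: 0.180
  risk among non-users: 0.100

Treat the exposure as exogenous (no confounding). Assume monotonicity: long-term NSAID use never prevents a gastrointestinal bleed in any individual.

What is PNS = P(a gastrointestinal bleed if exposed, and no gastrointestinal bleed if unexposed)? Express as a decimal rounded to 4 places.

PNS ≈ 0.0800

Let p₁ = 0.18, p₀ = 0.1.
Under exogeneity and monotonicity, PNS = p₁ − p₀.
PNS = 0.18 − 0.1 = 0.08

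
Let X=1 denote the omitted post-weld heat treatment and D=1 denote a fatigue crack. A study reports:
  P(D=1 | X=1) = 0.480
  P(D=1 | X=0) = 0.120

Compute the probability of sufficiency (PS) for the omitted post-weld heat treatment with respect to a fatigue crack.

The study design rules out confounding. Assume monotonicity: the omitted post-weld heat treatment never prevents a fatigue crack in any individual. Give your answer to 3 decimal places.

PS ≈ 0.409

Let p₁ = 0.48, p₀ = 0.12.
Under exogeneity and monotonicity, PS = (p₁ − p₀) / (1 − p₀).
PS = (0.48 − 0.12) / (1 − 0.12) = 0.36 / 0.88 ≈ 0.4091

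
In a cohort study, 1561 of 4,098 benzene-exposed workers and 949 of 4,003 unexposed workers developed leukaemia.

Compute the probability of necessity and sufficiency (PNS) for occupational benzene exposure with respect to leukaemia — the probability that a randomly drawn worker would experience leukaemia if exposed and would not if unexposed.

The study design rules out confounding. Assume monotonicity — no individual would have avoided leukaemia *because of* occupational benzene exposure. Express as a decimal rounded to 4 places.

p₁ = P(outcome | exposed) = 1561/4098 = 0.38092
p₀ = P(outcome | unexposed) = 949/4003 = 0.23707
Under exogeneity and monotonicity, PNS = p₁ − p₀.
PNS = 0.38092 − 0.23707 = 0.14385

PNS ≈ 0.1438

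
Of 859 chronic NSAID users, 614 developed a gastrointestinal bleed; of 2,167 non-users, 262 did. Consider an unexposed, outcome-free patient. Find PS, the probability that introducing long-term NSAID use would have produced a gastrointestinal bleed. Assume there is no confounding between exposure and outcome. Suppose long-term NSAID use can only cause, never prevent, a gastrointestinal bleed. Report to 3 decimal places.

PS ≈ 0.676

p₁ = P(outcome | exposed) = 614/859 = 0.71478
p₀ = P(outcome | unexposed) = 262/2167 = 0.1209
Under exogeneity and monotonicity, PS = (p₁ − p₀) / (1 − p₀).
PS = (0.71478 − 0.1209) / (1 − 0.1209) = 0.59388 / 0.8791 ≈ 0.6756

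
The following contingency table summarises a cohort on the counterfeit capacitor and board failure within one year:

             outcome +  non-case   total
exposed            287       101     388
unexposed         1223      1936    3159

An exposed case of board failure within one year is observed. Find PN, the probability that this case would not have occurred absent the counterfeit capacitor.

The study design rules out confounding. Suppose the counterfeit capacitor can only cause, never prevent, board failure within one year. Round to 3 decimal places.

p₁ = P(outcome | exposed) = 287/388 = 0.73969
p₀ = P(outcome | unexposed) = 1223/3159 = 0.38715
Under exogeneity and monotonicity, PN = (p₁ − p₀) / p₁.
PN = (0.73969 − 0.38715) / 0.73969 = 0.35254 / 0.73969 ≈ 0.4766

PN ≈ 0.477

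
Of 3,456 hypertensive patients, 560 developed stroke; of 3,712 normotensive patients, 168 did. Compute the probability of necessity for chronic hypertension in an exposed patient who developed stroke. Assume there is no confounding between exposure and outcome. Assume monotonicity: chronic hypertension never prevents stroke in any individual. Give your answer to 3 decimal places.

p₁ = P(outcome | exposed) = 560/3456 = 0.16204
p₀ = P(outcome | unexposed) = 168/3712 = 0.045259
Under exogeneity and monotonicity, PN = (p₁ − p₀) / p₁.
PN = (0.16204 − 0.045259) / 0.16204 = 0.11678 / 0.16204 ≈ 0.7207

PN ≈ 0.721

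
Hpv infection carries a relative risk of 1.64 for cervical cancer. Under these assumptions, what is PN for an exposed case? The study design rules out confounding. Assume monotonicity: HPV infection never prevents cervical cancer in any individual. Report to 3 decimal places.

PN ≈ 0.390

Under exogeneity and monotonicity, PN = (RR − 1) / RR = 1 − 1/RR.
PN = (1.64 − 1) / 1.64 = 0.64 / 1.64 ≈ 0.3902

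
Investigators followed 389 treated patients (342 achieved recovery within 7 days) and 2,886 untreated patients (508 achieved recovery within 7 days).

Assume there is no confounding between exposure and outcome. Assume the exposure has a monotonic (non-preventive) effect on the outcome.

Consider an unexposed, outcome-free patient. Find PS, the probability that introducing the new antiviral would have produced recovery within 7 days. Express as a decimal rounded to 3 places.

p₁ = P(outcome | exposed) = 342/389 = 0.87918
p₀ = P(outcome | unexposed) = 508/2886 = 0.17602
Under exogeneity and monotonicity, PS = (p₁ − p₀) / (1 − p₀).
PS = (0.87918 − 0.17602) / (1 − 0.17602) = 0.70316 / 0.82398 ≈ 0.8534

PS ≈ 0.853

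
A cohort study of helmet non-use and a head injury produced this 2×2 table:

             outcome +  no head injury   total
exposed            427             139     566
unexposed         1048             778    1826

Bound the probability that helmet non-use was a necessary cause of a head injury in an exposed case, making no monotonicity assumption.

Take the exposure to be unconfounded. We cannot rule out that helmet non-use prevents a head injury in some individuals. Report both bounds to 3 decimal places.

p₁ = P(outcome | exposed) = 427/566 = 0.75442
p₀ = P(outcome | unexposed) = 1048/1826 = 0.57393
Under exogeneity alone the bounds on PN are max{0,(p₁−p₀)/p₁} ≤ PN ≤ min{1,(1−p₀)/p₁}.
  lower = (p₁ − p₀)/p₁ = 0.18048 / 0.75442 ≈ 0.2392
  upper = min{1, (1 − p₀)/p₁} = 0.42607 / 0.75442 ≈ 0.5648

0.239 ≤ PN ≤ 0.565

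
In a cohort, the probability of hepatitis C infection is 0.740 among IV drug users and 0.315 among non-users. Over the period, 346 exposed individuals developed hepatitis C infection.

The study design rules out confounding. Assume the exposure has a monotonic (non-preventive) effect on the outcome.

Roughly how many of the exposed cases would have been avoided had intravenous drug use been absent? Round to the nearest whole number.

about 199 cases

Let p₁ = 0.74, p₀ = 0.315.
PN = (p₁ − p₀)/p₁ = (0.74 − 0.315) / 0.74 ≈ 0.57432.
Attributable cases ≈ PN × (exposed cases) = 0.57432 × 346 ≈ 198.72.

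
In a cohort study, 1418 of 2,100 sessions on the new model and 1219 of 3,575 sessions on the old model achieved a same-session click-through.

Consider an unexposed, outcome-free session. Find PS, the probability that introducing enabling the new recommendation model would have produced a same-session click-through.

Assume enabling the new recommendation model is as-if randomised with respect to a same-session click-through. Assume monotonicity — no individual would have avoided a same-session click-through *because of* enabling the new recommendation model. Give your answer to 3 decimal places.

PS ≈ 0.507

p₁ = P(outcome | exposed) = 1418/2100 = 0.67524
p₀ = P(outcome | unexposed) = 1219/3575 = 0.34098
Under exogeneity and monotonicity, PS = (p₁ − p₀) / (1 − p₀).
PS = (0.67524 − 0.34098) / (1 − 0.34098) = 0.33426 / 0.65902 ≈ 0.5072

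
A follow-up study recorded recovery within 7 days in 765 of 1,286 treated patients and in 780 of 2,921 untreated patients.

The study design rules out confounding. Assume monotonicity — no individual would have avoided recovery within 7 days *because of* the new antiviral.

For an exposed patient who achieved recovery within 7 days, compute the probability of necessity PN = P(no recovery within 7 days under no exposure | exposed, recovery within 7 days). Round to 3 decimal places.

PN ≈ 0.551

p₁ = P(outcome | exposed) = 765/1286 = 0.59487
p₀ = P(outcome | unexposed) = 780/2921 = 0.26703
Under exogeneity and monotonicity, PN = (p₁ − p₀) / p₁.
PN = (0.59487 − 0.26703) / 0.59487 = 0.32784 / 0.59487 ≈ 0.5511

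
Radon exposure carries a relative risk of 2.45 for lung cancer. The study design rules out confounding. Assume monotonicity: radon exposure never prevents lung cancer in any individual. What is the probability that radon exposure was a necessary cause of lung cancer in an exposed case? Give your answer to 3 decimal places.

Under exogeneity and monotonicity, PN = (RR − 1) / RR = 1 − 1/RR.
PN = (2.45 − 1) / 2.45 = 1.45 / 2.45 ≈ 0.5918

PN ≈ 0.592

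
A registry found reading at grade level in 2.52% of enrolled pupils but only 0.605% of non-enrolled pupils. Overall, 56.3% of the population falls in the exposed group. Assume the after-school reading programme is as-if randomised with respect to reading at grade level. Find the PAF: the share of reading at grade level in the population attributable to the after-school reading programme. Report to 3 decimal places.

PAF ≈ 0.641

p₁ = 0.0252, p₀ = 0.00605.
Overall risk P(Y=1) = π·p₁ + (1−π)·p₀ = 0.563×0.0252 + 0.437×0.00605 = 0.016831.
Under exogeneity, PAF = [P(Y=1) − p₀] / P(Y=1).
PAF = (0.016831 − 0.00605) / 0.016831 ≈ 0.6406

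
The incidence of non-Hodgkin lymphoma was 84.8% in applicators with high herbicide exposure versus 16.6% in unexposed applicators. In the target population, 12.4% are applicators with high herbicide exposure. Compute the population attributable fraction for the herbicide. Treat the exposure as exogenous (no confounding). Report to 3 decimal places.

p₁ = 0.848, p₀ = 0.166.
Overall risk P(Y=1) = π·p₁ + (1−π)·p₀ = 0.124×0.848 + 0.876×0.166 = 0.25057.
Under exogeneity, PAF = [P(Y=1) − p₀] / P(Y=1).
PAF = (0.25057 − 0.166) / 0.25057 ≈ 0.3375

PAF ≈ 0.338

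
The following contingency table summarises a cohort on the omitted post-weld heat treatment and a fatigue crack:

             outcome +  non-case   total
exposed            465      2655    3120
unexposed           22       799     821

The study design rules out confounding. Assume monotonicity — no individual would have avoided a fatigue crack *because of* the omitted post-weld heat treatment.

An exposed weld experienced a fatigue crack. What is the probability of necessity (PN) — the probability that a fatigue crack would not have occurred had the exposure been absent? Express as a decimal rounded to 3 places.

PN ≈ 0.820

p₁ = P(outcome | exposed) = 465/3120 = 0.14904
p₀ = P(outcome | unexposed) = 22/821 = 0.026797
Under exogeneity and monotonicity, PN = (p₁ − p₀) / p₁.
PN = (0.14904 − 0.026797) / 0.14904 = 0.12224 / 0.14904 ≈ 0.8202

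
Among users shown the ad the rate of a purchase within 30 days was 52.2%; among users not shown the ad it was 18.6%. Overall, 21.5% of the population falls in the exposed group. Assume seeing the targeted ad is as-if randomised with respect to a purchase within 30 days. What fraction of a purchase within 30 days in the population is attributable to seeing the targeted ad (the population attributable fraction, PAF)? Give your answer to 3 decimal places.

PAF ≈ 0.280

p₁ = 0.522, p₀ = 0.186.
Overall risk P(Y=1) = π·p₁ + (1−π)·p₀ = 0.215×0.522 + 0.785×0.186 = 0.25824.
Under exogeneity, PAF = [P(Y=1) − p₀] / P(Y=1).
PAF = (0.25824 − 0.186) / 0.25824 ≈ 0.2797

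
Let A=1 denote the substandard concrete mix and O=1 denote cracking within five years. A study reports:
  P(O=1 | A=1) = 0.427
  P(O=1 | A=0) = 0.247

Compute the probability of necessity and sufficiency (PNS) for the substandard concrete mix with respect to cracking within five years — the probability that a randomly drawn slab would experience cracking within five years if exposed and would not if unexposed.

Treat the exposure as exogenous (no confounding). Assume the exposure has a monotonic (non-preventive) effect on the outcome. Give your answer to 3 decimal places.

PNS ≈ 0.180

Let p₁ = 0.427, p₀ = 0.247.
Under exogeneity and monotonicity, PNS = p₁ − p₀.
PNS = 0.427 − 0.247 = 0.18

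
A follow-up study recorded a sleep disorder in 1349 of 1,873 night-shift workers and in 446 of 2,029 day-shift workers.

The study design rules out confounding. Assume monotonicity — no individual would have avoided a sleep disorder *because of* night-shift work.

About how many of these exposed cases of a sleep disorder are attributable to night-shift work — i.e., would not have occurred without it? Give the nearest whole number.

p₁ = P(outcome | exposed) = 1349/1873 = 0.72023
p₀ = P(outcome | unexposed) = 446/2029 = 0.21981
PN = (p₁ − p₀)/p₁ = (0.72023 − 0.21981) / 0.72023 ≈ 0.69480.
Attributable cases ≈ PN × (exposed cases) = 0.69480 × 1349 ≈ 937.29.

about 937 cases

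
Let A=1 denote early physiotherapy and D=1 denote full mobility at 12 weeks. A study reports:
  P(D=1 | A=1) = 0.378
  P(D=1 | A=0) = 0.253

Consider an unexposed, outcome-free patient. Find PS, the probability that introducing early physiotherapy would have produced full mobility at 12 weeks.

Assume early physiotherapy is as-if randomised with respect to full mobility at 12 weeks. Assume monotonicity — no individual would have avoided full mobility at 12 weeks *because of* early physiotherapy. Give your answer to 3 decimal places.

Let p₁ = 0.378, p₀ = 0.253.
Under exogeneity and monotonicity, PS = (p₁ − p₀) / (1 − p₀).
PS = (0.378 − 0.253) / (1 − 0.253) = 0.125 / 0.747 ≈ 0.1673

PS ≈ 0.167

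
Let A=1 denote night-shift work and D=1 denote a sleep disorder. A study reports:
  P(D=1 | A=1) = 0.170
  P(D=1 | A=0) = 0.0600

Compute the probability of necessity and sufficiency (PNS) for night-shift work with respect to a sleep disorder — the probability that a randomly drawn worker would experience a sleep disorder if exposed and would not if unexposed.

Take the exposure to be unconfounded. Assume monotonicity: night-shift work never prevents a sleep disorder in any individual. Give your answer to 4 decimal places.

Let p₁ = 0.17, p₀ = 0.06.
Under exogeneity and monotonicity, PNS = p₁ − p₀.
PNS = 0.17 − 0.06 = 0.11

PNS ≈ 0.1100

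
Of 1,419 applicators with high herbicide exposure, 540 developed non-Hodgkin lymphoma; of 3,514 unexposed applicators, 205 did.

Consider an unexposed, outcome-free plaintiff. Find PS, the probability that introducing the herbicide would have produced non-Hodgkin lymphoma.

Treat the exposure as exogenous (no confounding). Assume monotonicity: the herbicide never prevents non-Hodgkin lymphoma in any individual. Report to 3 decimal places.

PS ≈ 0.342

p₁ = P(outcome | exposed) = 540/1419 = 0.38055
p₀ = P(outcome | unexposed) = 205/3514 = 0.058338
Under exogeneity and monotonicity, PS = (p₁ − p₀) / (1 − p₀).
PS = (0.38055 − 0.058338) / (1 − 0.058338) = 0.32221 / 0.94166 ≈ 0.3422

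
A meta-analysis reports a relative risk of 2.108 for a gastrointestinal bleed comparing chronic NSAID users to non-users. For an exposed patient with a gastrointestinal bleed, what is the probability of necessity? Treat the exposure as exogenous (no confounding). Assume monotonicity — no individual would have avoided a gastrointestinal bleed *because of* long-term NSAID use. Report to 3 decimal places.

PN ≈ 0.526

Under exogeneity and monotonicity, PN = (RR − 1) / RR = 1 − 1/RR.
PN = (2.108 − 1) / 2.108 = 1.108 / 2.108 ≈ 0.5256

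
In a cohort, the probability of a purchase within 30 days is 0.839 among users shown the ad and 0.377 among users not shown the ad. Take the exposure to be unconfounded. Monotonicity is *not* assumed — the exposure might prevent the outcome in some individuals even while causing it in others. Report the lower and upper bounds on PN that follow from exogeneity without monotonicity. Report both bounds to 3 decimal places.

0.551 ≤ PN ≤ 0.743

Let p₁ = 0.839, p₀ = 0.377.
Under exogeneity alone the bounds on PN are max{0,(p₁−p₀)/p₁} ≤ PN ≤ min{1,(1−p₀)/p₁}.
  lower = (p₁ − p₀)/p₁ = 0.462 / 0.839 ≈ 0.5507
  upper = min{1, (1 − p₀)/p₁} = 0.623 / 0.839 ≈ 0.7426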